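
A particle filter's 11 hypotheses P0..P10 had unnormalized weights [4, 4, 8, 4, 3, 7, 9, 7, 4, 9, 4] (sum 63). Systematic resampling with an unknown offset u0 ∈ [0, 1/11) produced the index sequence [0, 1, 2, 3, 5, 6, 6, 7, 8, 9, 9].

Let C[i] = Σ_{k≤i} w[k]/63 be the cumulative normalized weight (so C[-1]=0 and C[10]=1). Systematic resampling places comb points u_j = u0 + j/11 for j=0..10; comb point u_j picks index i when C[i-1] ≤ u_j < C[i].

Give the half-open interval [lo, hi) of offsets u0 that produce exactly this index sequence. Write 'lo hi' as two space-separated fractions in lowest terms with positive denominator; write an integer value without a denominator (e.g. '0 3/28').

C = [4/63, 8/63, 16/63, 20/63, 23/63, 10/21, 13/21, 46/63, 50/63, 59/63, 1]
j=0 picked index 0: u0 ∈ [0, 4/63)
j=1 picked index 1: u0 ∈ [-19/693, 25/693)
j=2 picked index 2: u0 ∈ [-38/693, 50/693)
j=3 picked index 3: u0 ∈ [-13/693, 31/693)
j=4 picked index 5: u0 ∈ [1/693, 26/231)
j=5 picked index 6: u0 ∈ [5/231, 38/231)
j=6 picked index 6: u0 ∈ [-16/231, 17/231)
j=7 picked index 7: u0 ∈ [-4/231, 65/693)
j=8 picked index 8: u0 ∈ [2/693, 46/693)
j=9 picked index 9: u0 ∈ [-17/693, 82/693)
j=10 picked index 9: u0 ∈ [-80/693, 19/693)
intersection: [5/231, 19/693)

5/231 19/693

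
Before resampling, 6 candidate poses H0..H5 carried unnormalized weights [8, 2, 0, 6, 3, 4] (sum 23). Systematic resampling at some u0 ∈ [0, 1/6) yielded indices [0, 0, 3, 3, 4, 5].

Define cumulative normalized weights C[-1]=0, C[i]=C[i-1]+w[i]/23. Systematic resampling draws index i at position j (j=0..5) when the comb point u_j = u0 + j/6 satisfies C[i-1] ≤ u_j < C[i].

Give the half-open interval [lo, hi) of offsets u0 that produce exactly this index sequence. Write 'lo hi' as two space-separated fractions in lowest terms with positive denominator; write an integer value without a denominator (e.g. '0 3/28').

C = [8/23, 10/23, 10/23, 16/23, 19/23, 1]
j=0 picked index 0: u0 ∈ [0, 8/23)
j=1 picked index 0: u0 ∈ [-1/6, 25/138)
j=2 picked index 3: u0 ∈ [7/69, 25/69)
j=3 picked index 3: u0 ∈ [-3/46, 9/46)
j=4 picked index 4: u0 ∈ [2/69, 11/69)
j=5 picked index 5: u0 ∈ [-1/138, 1/6)
intersection: [7/69, 11/69)

7/69 11/69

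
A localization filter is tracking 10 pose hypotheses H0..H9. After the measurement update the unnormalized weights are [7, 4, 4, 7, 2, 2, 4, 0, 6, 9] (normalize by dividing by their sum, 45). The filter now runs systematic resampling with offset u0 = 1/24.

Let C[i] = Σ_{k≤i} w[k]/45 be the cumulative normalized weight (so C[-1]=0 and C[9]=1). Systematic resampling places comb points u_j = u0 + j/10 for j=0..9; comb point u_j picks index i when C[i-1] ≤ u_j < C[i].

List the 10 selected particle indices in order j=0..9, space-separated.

C = [7/45, 11/45, 1/3, 22/45, 8/15, 26/45, 2/3, 2/3, 4/5, 1]
j=0: u_0=1/24 ∈ [0, 7/45) → index 0
j=1: u_1=17/120 ∈ [0, 7/45) → index 0
j=2: u_2=29/120 ∈ [7/45, 11/45) → index 1
j=3: u_3=41/120 ∈ [1/3, 22/45) → index 3
j=4: u_4=53/120 ∈ [1/3, 22/45) → index 3
j=5: u_5=13/24 ∈ [8/15, 26/45) → index 5
j=6: u_6=77/120 ∈ [26/45, 2/3) → index 6
j=7: u_7=89/120 ∈ [2/3, 4/5) → index 8
j=8: u_8=101/120 ∈ [4/5, 1) → index 9
j=9: u_9=113/120 ∈ [4/5, 1) → index 9

0 0 1 3 3 5 6 8 9 9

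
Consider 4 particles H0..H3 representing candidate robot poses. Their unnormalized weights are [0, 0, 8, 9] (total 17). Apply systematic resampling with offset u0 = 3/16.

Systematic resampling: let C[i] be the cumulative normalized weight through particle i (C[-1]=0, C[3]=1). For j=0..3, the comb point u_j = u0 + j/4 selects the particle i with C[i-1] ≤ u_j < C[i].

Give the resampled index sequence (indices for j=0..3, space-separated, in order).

2 2 3 3

C = [0, 0, 8/17, 1]
j=0: u_0=3/16 ∈ [0, 8/17) → index 2
j=1: u_1=7/16 ∈ [0, 8/17) → index 2
j=2: u_2=11/16 ∈ [8/17, 1) → index 3
j=3: u_3=15/16 ∈ [8/17, 1) → index 3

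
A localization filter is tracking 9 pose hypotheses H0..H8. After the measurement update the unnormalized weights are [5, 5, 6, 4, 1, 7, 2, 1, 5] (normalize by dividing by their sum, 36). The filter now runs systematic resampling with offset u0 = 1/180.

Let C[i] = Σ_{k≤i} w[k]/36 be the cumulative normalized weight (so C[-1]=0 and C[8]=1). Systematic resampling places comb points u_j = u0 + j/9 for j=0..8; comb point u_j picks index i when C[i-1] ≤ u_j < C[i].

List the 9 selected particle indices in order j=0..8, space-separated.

C = [5/36, 5/18, 4/9, 5/9, 7/12, 7/9, 5/6, 31/36, 1]
j=0: u_0=1/180 ∈ [0, 5/36) → index 0
j=1: u_1=7/60 ∈ [0, 5/36) → index 0
j=2: u_2=41/180 ∈ [5/36, 5/18) → index 1
j=3: u_3=61/180 ∈ [5/18, 4/9) → index 2
j=4: u_4=9/20 ∈ [4/9, 5/9) → index 3
j=5: u_5=101/180 ∈ [5/9, 7/12) → index 4
j=6: u_6=121/180 ∈ [7/12, 7/9) → index 5
j=7: u_7=47/60 ∈ [7/9, 5/6) → index 6
j=8: u_8=161/180 ∈ [31/36, 1) → index 8

0 0 1 2 3 4 5 6 8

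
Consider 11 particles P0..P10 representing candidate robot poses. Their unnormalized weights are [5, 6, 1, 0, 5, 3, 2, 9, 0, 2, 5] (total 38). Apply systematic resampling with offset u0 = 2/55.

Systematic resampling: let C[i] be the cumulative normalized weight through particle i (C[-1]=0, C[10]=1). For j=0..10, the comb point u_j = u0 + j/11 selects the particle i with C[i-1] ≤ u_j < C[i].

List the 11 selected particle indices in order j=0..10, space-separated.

0 0 1 2 4 5 7 7 7 9 10

C = [5/38, 11/38, 6/19, 6/19, 17/38, 10/19, 11/19, 31/38, 31/38, 33/38, 1]
j=0: u_0=2/55 ∈ [0, 5/38) → index 0
j=1: u_1=7/55 ∈ [0, 5/38) → index 0
j=2: u_2=12/55 ∈ [5/38, 11/38) → index 1
j=3: u_3=17/55 ∈ [11/38, 6/19) → index 2
j=4: u_4=2/5 ∈ [6/19, 17/38) → index 4
j=5: u_5=27/55 ∈ [17/38, 10/19) → index 5
j=6: u_6=32/55 ∈ [11/19, 31/38) → index 7
j=7: u_7=37/55 ∈ [11/19, 31/38) → index 7
j=8: u_8=42/55 ∈ [11/19, 31/38) → index 7
j=9: u_9=47/55 ∈ [31/38, 33/38) → index 9
j=10: u_10=52/55 ∈ [33/38, 1) → index 10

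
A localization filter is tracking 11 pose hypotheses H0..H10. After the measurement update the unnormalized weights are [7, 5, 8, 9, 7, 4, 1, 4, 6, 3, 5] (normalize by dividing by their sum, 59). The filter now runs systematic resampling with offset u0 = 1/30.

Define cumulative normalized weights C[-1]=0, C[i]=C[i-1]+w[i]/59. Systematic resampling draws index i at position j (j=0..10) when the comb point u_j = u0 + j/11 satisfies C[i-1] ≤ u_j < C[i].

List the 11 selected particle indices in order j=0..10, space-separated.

C = [7/59, 12/59, 20/59, 29/59, 36/59, 40/59, 41/59, 45/59, 51/59, 54/59, 1]
j=0: u_0=1/30 ∈ [0, 7/59) → index 0
j=1: u_1=41/330 ∈ [7/59, 12/59) → index 1
j=2: u_2=71/330 ∈ [12/59, 20/59) → index 2
j=3: u_3=101/330 ∈ [12/59, 20/59) → index 2
j=4: u_4=131/330 ∈ [20/59, 29/59) → index 3
j=5: u_5=161/330 ∈ [20/59, 29/59) → index 3
j=6: u_6=191/330 ∈ [29/59, 36/59) → index 4
j=7: u_7=221/330 ∈ [36/59, 40/59) → index 5
j=8: u_8=251/330 ∈ [41/59, 45/59) → index 7
j=9: u_9=281/330 ∈ [45/59, 51/59) → index 8
j=10: u_10=311/330 ∈ [54/59, 1) → index 10

0 1 2 2 3 3 4 5 7 8 10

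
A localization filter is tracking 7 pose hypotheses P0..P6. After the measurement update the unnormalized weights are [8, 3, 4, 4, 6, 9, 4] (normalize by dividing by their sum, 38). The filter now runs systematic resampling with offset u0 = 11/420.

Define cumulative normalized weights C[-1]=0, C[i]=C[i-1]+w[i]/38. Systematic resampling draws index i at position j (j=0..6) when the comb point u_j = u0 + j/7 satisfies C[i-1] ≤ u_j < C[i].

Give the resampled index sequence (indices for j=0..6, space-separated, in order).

0 0 2 3 4 5 5

C = [4/19, 11/38, 15/38, 1/2, 25/38, 17/19, 1]
j=0: u_0=11/420 ∈ [0, 4/19) → index 0
j=1: u_1=71/420 ∈ [0, 4/19) → index 0
j=2: u_2=131/420 ∈ [11/38, 15/38) → index 2
j=3: u_3=191/420 ∈ [15/38, 1/2) → index 3
j=4: u_4=251/420 ∈ [1/2, 25/38) → index 4
j=5: u_5=311/420 ∈ [25/38, 17/19) → index 5
j=6: u_6=53/60 ∈ [25/38, 17/19) → index 5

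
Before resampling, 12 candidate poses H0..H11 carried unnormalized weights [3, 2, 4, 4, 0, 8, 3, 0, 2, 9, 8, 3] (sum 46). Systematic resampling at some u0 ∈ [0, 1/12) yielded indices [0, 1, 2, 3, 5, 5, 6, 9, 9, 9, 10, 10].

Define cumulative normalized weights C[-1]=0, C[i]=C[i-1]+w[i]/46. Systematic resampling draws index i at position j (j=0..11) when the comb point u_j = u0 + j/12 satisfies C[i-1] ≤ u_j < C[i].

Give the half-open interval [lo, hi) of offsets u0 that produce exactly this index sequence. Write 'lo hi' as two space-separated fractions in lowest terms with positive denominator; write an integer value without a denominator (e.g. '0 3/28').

C = [3/46, 5/46, 9/46, 13/46, 13/46, 21/46, 12/23, 12/23, 13/23, 35/46, 43/46, 1]
j=0 picked index 0: u0 ∈ [0, 3/46)
j=1 picked index 1: u0 ∈ [-5/276, 7/276)
j=2 picked index 2: u0 ∈ [-4/69, 2/69)
j=3 picked index 3: u0 ∈ [-5/92, 3/92)
j=4 picked index 5: u0 ∈ [-7/138, 17/138)
j=5 picked index 5: u0 ∈ [-37/276, 11/276)
j=6 picked index 6: u0 ∈ [-1/23, 1/46)
j=7 picked index 9: u0 ∈ [-5/276, 49/276)
j=8 picked index 9: u0 ∈ [-7/69, 13/138)
j=9 picked index 9: u0 ∈ [-17/92, 1/92)
j=10 picked index 10: u0 ∈ [-5/69, 7/69)
j=11 picked index 10: u0 ∈ [-43/276, 5/276)
intersection: [0, 1/92)

0 1/92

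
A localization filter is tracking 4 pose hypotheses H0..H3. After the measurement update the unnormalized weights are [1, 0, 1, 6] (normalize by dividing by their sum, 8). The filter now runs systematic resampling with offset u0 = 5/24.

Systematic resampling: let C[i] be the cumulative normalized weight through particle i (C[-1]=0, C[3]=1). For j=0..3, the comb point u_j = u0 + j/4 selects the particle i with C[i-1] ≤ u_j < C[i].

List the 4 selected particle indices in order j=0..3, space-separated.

C = [1/8, 1/8, 1/4, 1]
j=0: u_0=5/24 ∈ [1/8, 1/4) → index 2
j=1: u_1=11/24 ∈ [1/4, 1) → index 3
j=2: u_2=17/24 ∈ [1/4, 1) → index 3
j=3: u_3=23/24 ∈ [1/4, 1) → index 3

2 3 3 3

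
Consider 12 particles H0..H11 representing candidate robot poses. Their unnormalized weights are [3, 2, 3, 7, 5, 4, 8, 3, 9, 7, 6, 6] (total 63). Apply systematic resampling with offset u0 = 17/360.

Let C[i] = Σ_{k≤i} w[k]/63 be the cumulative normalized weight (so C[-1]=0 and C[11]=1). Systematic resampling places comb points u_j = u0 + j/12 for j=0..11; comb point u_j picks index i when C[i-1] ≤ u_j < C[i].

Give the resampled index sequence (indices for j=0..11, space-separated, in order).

0 3 3 4 5 6 7 8 9 9 10 11

C = [1/21, 5/63, 8/63, 5/21, 20/63, 8/21, 32/63, 5/9, 44/63, 17/21, 19/21, 1]
j=0: u_0=17/360 ∈ [0, 1/21) → index 0
j=1: u_1=47/360 ∈ [8/63, 5/21) → index 3
j=2: u_2=77/360 ∈ [8/63, 5/21) → index 3
j=3: u_3=107/360 ∈ [5/21, 20/63) → index 4
j=4: u_4=137/360 ∈ [20/63, 8/21) → index 5
j=5: u_5=167/360 ∈ [8/21, 32/63) → index 6
j=6: u_6=197/360 ∈ [32/63, 5/9) → index 7
j=7: u_7=227/360 ∈ [5/9, 44/63) → index 8
j=8: u_8=257/360 ∈ [44/63, 17/21) → index 9
j=9: u_9=287/360 ∈ [44/63, 17/21) → index 9
j=10: u_10=317/360 ∈ [17/21, 19/21) → index 10
j=11: u_11=347/360 ∈ [19/21, 1) → index 11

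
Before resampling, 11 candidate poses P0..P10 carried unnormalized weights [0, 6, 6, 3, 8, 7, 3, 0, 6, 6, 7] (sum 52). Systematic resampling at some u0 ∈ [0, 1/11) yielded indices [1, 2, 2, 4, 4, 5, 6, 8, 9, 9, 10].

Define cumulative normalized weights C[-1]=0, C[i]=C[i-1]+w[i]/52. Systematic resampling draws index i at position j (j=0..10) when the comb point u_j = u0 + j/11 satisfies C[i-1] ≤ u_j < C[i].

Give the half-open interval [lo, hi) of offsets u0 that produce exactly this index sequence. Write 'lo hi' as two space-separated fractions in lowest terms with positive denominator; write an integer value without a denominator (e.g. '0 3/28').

9/286 27/572

C = [0, 3/26, 3/13, 15/52, 23/52, 15/26, 33/52, 33/52, 3/4, 45/52, 1]
j=0 picked index 1: u0 ∈ [0, 3/26)
j=1 picked index 2: u0 ∈ [7/286, 20/143)
j=2 picked index 2: u0 ∈ [-19/286, 7/143)
j=3 picked index 4: u0 ∈ [9/572, 97/572)
j=4 picked index 4: u0 ∈ [-43/572, 45/572)
j=5 picked index 5: u0 ∈ [-7/572, 35/286)
j=6 picked index 6: u0 ∈ [9/286, 51/572)
j=7 picked index 8: u0 ∈ [-1/572, 5/44)
j=8 picked index 9: u0 ∈ [1/44, 79/572)
j=9 picked index 9: u0 ∈ [-3/44, 27/572)
j=10 picked index 10: u0 ∈ [-25/572, 1/11)
intersection: [9/286, 27/572)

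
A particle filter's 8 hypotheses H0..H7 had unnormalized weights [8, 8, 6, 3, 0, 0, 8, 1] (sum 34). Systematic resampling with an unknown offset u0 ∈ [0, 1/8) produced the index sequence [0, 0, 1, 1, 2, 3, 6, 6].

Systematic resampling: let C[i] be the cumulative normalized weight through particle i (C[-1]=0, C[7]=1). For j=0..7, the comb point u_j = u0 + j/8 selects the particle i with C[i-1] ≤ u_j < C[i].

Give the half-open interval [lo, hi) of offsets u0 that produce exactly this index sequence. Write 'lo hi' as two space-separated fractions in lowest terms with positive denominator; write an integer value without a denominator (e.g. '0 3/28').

C = [4/17, 8/17, 11/17, 25/34, 25/34, 25/34, 33/34, 1]
j=0 picked index 0: u0 ∈ [0, 4/17)
j=1 picked index 0: u0 ∈ [-1/8, 15/136)
j=2 picked index 1: u0 ∈ [-1/68, 15/68)
j=3 picked index 1: u0 ∈ [-19/136, 13/136)
j=4 picked index 2: u0 ∈ [-1/34, 5/34)
j=5 picked index 3: u0 ∈ [3/136, 15/136)
j=6 picked index 6: u0 ∈ [-1/68, 15/68)
j=7 picked index 6: u0 ∈ [-19/136, 13/136)
intersection: [3/136, 13/136)

3/136 13/136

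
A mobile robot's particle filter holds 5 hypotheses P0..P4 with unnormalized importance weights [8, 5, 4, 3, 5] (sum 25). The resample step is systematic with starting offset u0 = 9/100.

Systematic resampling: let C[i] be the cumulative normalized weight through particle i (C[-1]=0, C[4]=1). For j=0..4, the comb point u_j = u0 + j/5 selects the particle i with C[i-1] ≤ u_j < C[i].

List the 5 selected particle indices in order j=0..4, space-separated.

C = [8/25, 13/25, 17/25, 4/5, 1]
j=0: u_0=9/100 ∈ [0, 8/25) → index 0
j=1: u_1=29/100 ∈ [0, 8/25) → index 0
j=2: u_2=49/100 ∈ [8/25, 13/25) → index 1
j=3: u_3=69/100 ∈ [17/25, 4/5) → index 3
j=4: u_4=89/100 ∈ [4/5, 1) → index 4

0 0 1 3 4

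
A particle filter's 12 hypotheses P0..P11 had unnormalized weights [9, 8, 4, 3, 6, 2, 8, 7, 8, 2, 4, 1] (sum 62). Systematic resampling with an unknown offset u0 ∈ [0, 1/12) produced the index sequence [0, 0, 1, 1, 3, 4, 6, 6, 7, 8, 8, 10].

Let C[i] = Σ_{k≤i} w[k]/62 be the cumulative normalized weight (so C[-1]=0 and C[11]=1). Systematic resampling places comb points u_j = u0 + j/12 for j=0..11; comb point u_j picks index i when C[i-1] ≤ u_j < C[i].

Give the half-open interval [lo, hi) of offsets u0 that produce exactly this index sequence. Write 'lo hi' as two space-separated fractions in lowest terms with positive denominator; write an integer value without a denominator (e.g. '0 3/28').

1/62 3/124

C = [9/62, 17/62, 21/62, 12/31, 15/31, 16/31, 20/31, 47/62, 55/62, 57/62, 61/62, 1]
j=0 picked index 0: u0 ∈ [0, 9/62)
j=1 picked index 0: u0 ∈ [-1/12, 23/372)
j=2 picked index 1: u0 ∈ [-2/93, 10/93)
j=3 picked index 1: u0 ∈ [-13/124, 3/124)
j=4 picked index 3: u0 ∈ [1/186, 5/93)
j=5 picked index 4: u0 ∈ [-11/372, 25/372)
j=6 picked index 6: u0 ∈ [1/62, 9/62)
j=7 picked index 6: u0 ∈ [-25/372, 23/372)
j=8 picked index 7: u0 ∈ [-2/93, 17/186)
j=9 picked index 8: u0 ∈ [1/124, 17/124)
j=10 picked index 8: u0 ∈ [-7/93, 5/93)
j=11 picked index 10: u0 ∈ [1/372, 25/372)
intersection: [1/62, 3/124)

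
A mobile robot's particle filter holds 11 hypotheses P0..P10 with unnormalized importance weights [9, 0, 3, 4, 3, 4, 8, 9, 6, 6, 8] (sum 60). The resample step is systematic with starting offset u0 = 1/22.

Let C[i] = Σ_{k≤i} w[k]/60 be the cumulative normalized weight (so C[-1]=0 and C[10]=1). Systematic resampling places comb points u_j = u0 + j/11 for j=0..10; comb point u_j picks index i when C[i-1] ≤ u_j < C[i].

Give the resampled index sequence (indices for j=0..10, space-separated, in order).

C = [3/20, 3/20, 1/5, 4/15, 19/60, 23/60, 31/60, 2/3, 23/30, 13/15, 1]
j=0: u_0=1/22 ∈ [0, 3/20) → index 0
j=1: u_1=3/22 ∈ [0, 3/20) → index 0
j=2: u_2=5/22 ∈ [1/5, 4/15) → index 3
j=3: u_3=7/22 ∈ [19/60, 23/60) → index 5
j=4: u_4=9/22 ∈ [23/60, 31/60) → index 6
j=5: u_5=1/2 ∈ [23/60, 31/60) → index 6
j=6: u_6=13/22 ∈ [31/60, 2/3) → index 7
j=7: u_7=15/22 ∈ [2/3, 23/30) → index 8
j=8: u_8=17/22 ∈ [23/30, 13/15) → index 9
j=9: u_9=19/22 ∈ [23/30, 13/15) → index 9
j=10: u_10=21/22 ∈ [13/15, 1) → index 10

0 0 3 5 6 6 7 8 9 9 10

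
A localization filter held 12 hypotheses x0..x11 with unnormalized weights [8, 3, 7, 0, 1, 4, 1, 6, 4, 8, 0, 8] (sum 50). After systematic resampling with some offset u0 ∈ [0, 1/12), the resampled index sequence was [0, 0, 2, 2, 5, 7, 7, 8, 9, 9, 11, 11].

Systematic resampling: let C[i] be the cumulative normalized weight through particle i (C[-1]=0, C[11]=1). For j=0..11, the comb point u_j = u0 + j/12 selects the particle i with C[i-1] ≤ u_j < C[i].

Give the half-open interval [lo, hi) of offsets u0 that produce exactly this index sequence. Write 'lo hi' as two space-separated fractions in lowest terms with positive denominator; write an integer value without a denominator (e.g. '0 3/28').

C = [4/25, 11/50, 9/25, 9/25, 19/50, 23/50, 12/25, 3/5, 17/25, 21/25, 21/25, 1]
j=0 picked index 0: u0 ∈ [0, 4/25)
j=1 picked index 0: u0 ∈ [-1/12, 23/300)
j=2 picked index 2: u0 ∈ [4/75, 29/150)
j=3 picked index 2: u0 ∈ [-3/100, 11/100)
j=4 picked index 5: u0 ∈ [7/150, 19/150)
j=5 picked index 7: u0 ∈ [19/300, 11/60)
j=6 picked index 7: u0 ∈ [-1/50, 1/10)
j=7 picked index 8: u0 ∈ [1/60, 29/300)
j=8 picked index 9: u0 ∈ [1/75, 13/75)
j=9 picked index 9: u0 ∈ [-7/100, 9/100)
j=10 picked index 11: u0 ∈ [1/150, 1/6)
j=11 picked index 11: u0 ∈ [-23/300, 1/12)
intersection: [19/300, 23/300)

19/300 23/300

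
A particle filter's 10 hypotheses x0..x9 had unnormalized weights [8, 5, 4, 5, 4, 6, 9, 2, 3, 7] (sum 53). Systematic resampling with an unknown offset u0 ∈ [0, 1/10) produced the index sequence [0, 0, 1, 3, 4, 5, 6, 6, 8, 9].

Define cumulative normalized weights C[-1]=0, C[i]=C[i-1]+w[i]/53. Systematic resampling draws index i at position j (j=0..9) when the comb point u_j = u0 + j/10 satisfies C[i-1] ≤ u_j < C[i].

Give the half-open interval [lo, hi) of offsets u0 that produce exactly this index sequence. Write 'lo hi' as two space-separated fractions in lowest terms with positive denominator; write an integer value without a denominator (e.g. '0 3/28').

11/530 12/265

C = [8/53, 13/53, 17/53, 22/53, 26/53, 32/53, 41/53, 43/53, 46/53, 1]
j=0 picked index 0: u0 ∈ [0, 8/53)
j=1 picked index 0: u0 ∈ [-1/10, 27/530)
j=2 picked index 1: u0 ∈ [-13/265, 12/265)
j=3 picked index 3: u0 ∈ [11/530, 61/530)
j=4 picked index 4: u0 ∈ [4/265, 24/265)
j=5 picked index 5: u0 ∈ [-1/106, 11/106)
j=6 picked index 6: u0 ∈ [1/265, 46/265)
j=7 picked index 6: u0 ∈ [-51/530, 39/530)
j=8 picked index 8: u0 ∈ [3/265, 18/265)
j=9 picked index 9: u0 ∈ [-17/530, 1/10)
intersection: [11/530, 12/265)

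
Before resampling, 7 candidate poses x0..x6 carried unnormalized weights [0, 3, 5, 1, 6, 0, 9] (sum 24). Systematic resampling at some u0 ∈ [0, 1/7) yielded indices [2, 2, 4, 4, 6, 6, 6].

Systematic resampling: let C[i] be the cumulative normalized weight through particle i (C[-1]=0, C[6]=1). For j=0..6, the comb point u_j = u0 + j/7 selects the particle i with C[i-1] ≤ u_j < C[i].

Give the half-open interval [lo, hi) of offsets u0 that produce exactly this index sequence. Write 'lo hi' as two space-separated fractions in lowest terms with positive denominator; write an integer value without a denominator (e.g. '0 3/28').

C = [0, 1/8, 1/3, 3/8, 5/8, 5/8, 1]
j=0 picked index 2: u0 ∈ [1/8, 1/3)
j=1 picked index 2: u0 ∈ [-1/56, 4/21)
j=2 picked index 4: u0 ∈ [5/56, 19/56)
j=3 picked index 4: u0 ∈ [-3/56, 11/56)
j=4 picked index 6: u0 ∈ [3/56, 3/7)
j=5 picked index 6: u0 ∈ [-5/56, 2/7)
j=6 picked index 6: u0 ∈ [-13/56, 1/7)
intersection: [1/8, 1/7)

1/8 1/7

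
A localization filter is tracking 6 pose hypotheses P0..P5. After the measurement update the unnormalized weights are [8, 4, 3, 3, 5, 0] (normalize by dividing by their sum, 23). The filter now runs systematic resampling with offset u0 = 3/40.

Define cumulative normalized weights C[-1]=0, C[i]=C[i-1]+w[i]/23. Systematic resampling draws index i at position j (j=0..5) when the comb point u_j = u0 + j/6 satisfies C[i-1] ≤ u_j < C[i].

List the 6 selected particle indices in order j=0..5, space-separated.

0 0 1 2 3 4

C = [8/23, 12/23, 15/23, 18/23, 1, 1]
j=0: u_0=3/40 ∈ [0, 8/23) → index 0
j=1: u_1=29/120 ∈ [0, 8/23) → index 0
j=2: u_2=49/120 ∈ [8/23, 12/23) → index 1
j=3: u_3=23/40 ∈ [12/23, 15/23) → index 2
j=4: u_4=89/120 ∈ [15/23, 18/23) → index 3
j=5: u_5=109/120 ∈ [18/23, 1) → index 4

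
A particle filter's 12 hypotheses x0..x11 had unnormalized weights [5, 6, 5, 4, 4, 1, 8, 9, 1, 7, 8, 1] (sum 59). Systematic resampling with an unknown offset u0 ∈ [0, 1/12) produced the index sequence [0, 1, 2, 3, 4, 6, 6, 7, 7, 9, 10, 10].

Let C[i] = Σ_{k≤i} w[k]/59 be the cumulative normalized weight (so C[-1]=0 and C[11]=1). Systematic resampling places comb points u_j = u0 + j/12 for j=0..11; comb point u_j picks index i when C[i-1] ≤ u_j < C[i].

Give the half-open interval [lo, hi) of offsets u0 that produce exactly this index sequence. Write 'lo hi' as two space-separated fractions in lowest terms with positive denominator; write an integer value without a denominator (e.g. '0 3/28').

C = [5/59, 11/59, 16/59, 20/59, 24/59, 25/59, 33/59, 42/59, 43/59, 50/59, 58/59, 1]
j=0 picked index 0: u0 ∈ [0, 5/59)
j=1 picked index 1: u0 ∈ [1/708, 73/708)
j=2 picked index 2: u0 ∈ [7/354, 37/354)
j=3 picked index 3: u0 ∈ [5/236, 21/236)
j=4 picked index 4: u0 ∈ [1/177, 13/177)
j=5 picked index 6: u0 ∈ [5/708, 101/708)
j=6 picked index 6: u0 ∈ [-9/118, 7/118)
j=7 picked index 7: u0 ∈ [-17/708, 91/708)
j=8 picked index 7: u0 ∈ [-19/177, 8/177)
j=9 picked index 9: u0 ∈ [-5/236, 23/236)
j=10 picked index 10: u0 ∈ [5/354, 53/354)
j=11 picked index 10: u0 ∈ [-49/708, 47/708)
intersection: [5/236, 8/177)

5/236 8/177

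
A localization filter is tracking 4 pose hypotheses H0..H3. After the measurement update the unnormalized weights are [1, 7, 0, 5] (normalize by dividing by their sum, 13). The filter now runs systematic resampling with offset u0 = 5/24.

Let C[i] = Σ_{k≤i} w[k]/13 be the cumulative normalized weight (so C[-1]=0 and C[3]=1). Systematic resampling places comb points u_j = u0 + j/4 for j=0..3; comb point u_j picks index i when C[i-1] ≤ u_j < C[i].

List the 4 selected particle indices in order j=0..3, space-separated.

C = [1/13, 8/13, 8/13, 1]
j=0: u_0=5/24 ∈ [1/13, 8/13) → index 1
j=1: u_1=11/24 ∈ [1/13, 8/13) → index 1
j=2: u_2=17/24 ∈ [8/13, 1) → index 3
j=3: u_3=23/24 ∈ [8/13, 1) → index 3

1 1 3 3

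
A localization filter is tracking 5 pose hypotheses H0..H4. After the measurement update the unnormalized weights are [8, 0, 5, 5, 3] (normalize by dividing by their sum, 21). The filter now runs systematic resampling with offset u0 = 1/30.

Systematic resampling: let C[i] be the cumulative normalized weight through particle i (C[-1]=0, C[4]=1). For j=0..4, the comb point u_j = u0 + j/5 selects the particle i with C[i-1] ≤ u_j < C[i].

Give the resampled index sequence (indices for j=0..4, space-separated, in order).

0 0 2 3 3

C = [8/21, 8/21, 13/21, 6/7, 1]
j=0: u_0=1/30 ∈ [0, 8/21) → index 0
j=1: u_1=7/30 ∈ [0, 8/21) → index 0
j=2: u_2=13/30 ∈ [8/21, 13/21) → index 2
j=3: u_3=19/30 ∈ [13/21, 6/7) → index 3
j=4: u_4=5/6 ∈ [13/21, 6/7) → index 3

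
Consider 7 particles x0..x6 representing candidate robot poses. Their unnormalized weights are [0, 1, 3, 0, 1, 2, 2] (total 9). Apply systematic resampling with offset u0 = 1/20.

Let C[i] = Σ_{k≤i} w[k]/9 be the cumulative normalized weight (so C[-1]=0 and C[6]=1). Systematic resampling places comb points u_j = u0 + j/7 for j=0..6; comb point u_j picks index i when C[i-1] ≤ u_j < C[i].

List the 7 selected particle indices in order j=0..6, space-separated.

C = [0, 1/9, 4/9, 4/9, 5/9, 7/9, 1]
j=0: u_0=1/20 ∈ [0, 1/9) → index 1
j=1: u_1=27/140 ∈ [1/9, 4/9) → index 2
j=2: u_2=47/140 ∈ [1/9, 4/9) → index 2
j=3: u_3=67/140 ∈ [4/9, 5/9) → index 4
j=4: u_4=87/140 ∈ [5/9, 7/9) → index 5
j=5: u_5=107/140 ∈ [5/9, 7/9) → index 5
j=6: u_6=127/140 ∈ [7/9, 1) → index 6

1 2 2 4 5 5 6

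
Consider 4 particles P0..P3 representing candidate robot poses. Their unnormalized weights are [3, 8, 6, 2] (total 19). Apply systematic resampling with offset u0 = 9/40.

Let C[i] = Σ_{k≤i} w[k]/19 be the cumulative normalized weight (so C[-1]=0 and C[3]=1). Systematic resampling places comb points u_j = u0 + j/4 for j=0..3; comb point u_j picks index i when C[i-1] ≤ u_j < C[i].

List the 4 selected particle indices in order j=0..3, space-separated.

1 1 2 3

C = [3/19, 11/19, 17/19, 1]
j=0: u_0=9/40 ∈ [3/19, 11/19) → index 1
j=1: u_1=19/40 ∈ [3/19, 11/19) → index 1
j=2: u_2=29/40 ∈ [11/19, 17/19) → index 2
j=3: u_3=39/40 ∈ [17/19, 1) → index 3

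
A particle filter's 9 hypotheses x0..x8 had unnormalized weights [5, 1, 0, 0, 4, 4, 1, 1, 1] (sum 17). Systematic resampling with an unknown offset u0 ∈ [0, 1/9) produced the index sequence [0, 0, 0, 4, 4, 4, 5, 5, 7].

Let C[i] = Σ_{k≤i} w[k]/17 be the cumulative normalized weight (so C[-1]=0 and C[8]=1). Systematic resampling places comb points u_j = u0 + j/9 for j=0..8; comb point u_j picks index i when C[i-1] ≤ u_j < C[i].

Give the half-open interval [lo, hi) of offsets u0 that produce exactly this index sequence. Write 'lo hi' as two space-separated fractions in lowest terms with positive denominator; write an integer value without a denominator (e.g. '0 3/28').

1/51 5/153

C = [5/17, 6/17, 6/17, 6/17, 10/17, 14/17, 15/17, 16/17, 1]
j=0 picked index 0: u0 ∈ [0, 5/17)
j=1 picked index 0: u0 ∈ [-1/9, 28/153)
j=2 picked index 0: u0 ∈ [-2/9, 11/153)
j=3 picked index 4: u0 ∈ [1/51, 13/51)
j=4 picked index 4: u0 ∈ [-14/153, 22/153)
j=5 picked index 4: u0 ∈ [-31/153, 5/153)
j=6 picked index 5: u0 ∈ [-4/51, 8/51)
j=7 picked index 5: u0 ∈ [-29/153, 7/153)
j=8 picked index 7: u0 ∈ [-1/153, 8/153)
intersection: [1/51, 5/153)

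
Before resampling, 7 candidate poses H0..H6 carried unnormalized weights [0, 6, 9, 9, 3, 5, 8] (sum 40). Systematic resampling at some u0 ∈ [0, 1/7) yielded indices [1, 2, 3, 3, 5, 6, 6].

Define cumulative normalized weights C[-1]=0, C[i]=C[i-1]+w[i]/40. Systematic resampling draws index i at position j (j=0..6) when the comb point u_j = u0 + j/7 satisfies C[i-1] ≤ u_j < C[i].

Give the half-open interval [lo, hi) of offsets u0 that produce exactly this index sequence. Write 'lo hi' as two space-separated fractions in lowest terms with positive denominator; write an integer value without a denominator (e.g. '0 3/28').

C = [0, 3/20, 3/8, 3/5, 27/40, 4/5, 1]
j=0 picked index 1: u0 ∈ [0, 3/20)
j=1 picked index 2: u0 ∈ [1/140, 13/56)
j=2 picked index 3: u0 ∈ [5/56, 11/35)
j=3 picked index 3: u0 ∈ [-3/56, 6/35)
j=4 picked index 5: u0 ∈ [29/280, 8/35)
j=5 picked index 6: u0 ∈ [3/35, 2/7)
j=6 picked index 6: u0 ∈ [-2/35, 1/7)
intersection: [29/280, 1/7)

29/280 1/7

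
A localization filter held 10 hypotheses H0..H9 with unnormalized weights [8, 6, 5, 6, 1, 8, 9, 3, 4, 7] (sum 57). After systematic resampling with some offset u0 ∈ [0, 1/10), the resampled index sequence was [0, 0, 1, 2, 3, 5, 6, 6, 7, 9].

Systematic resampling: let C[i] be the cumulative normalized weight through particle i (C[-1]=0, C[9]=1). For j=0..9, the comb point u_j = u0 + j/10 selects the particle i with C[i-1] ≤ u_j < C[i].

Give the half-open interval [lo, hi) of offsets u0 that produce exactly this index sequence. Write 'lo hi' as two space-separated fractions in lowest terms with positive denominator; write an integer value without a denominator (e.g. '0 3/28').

C = [8/57, 14/57, 1/3, 25/57, 26/57, 34/57, 43/57, 46/57, 50/57, 1]
j=0 picked index 0: u0 ∈ [0, 8/57)
j=1 picked index 0: u0 ∈ [-1/10, 23/570)
j=2 picked index 1: u0 ∈ [-17/285, 13/285)
j=3 picked index 2: u0 ∈ [-31/570, 1/30)
j=4 picked index 3: u0 ∈ [-1/15, 11/285)
j=5 picked index 5: u0 ∈ [-5/114, 11/114)
j=6 picked index 6: u0 ∈ [-1/285, 44/285)
j=7 picked index 6: u0 ∈ [-59/570, 31/570)
j=8 picked index 7: u0 ∈ [-13/285, 2/285)
j=9 picked index 9: u0 ∈ [-13/570, 1/10)
intersection: [0, 2/285)

0 2/285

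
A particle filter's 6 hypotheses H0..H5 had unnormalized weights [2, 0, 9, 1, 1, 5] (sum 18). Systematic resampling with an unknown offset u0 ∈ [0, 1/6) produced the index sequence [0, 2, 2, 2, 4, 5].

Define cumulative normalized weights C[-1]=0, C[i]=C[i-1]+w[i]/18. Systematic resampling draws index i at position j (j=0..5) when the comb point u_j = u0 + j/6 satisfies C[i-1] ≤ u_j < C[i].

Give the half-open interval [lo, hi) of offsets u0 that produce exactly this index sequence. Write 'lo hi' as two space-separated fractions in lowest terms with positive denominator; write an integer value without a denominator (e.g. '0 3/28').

0 1/18

C = [1/9, 1/9, 11/18, 2/3, 13/18, 1]
j=0 picked index 0: u0 ∈ [0, 1/9)
j=1 picked index 2: u0 ∈ [-1/18, 4/9)
j=2 picked index 2: u0 ∈ [-2/9, 5/18)
j=3 picked index 2: u0 ∈ [-7/18, 1/9)
j=4 picked index 4: u0 ∈ [0, 1/18)
j=5 picked index 5: u0 ∈ [-1/9, 1/6)
intersection: [0, 1/18)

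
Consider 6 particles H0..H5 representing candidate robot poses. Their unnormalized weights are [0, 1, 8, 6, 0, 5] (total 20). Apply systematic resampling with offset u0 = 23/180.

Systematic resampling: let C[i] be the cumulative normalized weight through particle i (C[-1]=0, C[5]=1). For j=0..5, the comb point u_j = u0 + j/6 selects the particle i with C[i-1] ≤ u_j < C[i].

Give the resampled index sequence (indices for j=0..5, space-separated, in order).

C = [0, 1/20, 9/20, 3/4, 3/4, 1]
j=0: u_0=23/180 ∈ [1/20, 9/20) → index 2
j=1: u_1=53/180 ∈ [1/20, 9/20) → index 2
j=2: u_2=83/180 ∈ [9/20, 3/4) → index 3
j=3: u_3=113/180 ∈ [9/20, 3/4) → index 3
j=4: u_4=143/180 ∈ [3/4, 1) → index 5
j=5: u_5=173/180 ∈ [3/4, 1) → index 5

2 2 3 3 5 5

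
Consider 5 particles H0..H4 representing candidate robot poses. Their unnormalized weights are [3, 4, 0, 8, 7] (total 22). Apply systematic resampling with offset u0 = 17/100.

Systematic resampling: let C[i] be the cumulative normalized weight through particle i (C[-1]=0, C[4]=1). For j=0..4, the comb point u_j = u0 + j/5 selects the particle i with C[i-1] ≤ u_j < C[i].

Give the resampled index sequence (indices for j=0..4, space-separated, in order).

1 3 3 4 4

C = [3/22, 7/22, 7/22, 15/22, 1]
j=0: u_0=17/100 ∈ [3/22, 7/22) → index 1
j=1: u_1=37/100 ∈ [7/22, 15/22) → index 3
j=2: u_2=57/100 ∈ [7/22, 15/22) → index 3
j=3: u_3=77/100 ∈ [15/22, 1) → index 4
j=4: u_4=97/100 ∈ [15/22, 1) → index 4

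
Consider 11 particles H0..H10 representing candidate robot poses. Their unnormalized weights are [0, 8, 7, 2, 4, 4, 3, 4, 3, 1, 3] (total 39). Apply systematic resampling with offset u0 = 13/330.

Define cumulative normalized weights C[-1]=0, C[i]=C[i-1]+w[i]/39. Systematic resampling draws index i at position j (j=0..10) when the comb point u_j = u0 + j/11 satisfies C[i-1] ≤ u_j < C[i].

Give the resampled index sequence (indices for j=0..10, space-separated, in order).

C = [0, 8/39, 5/13, 17/39, 7/13, 25/39, 28/39, 32/39, 35/39, 12/13, 1]
j=0: u_0=13/330 ∈ [0, 8/39) → index 1
j=1: u_1=43/330 ∈ [0, 8/39) → index 1
j=2: u_2=73/330 ∈ [8/39, 5/13) → index 2
j=3: u_3=103/330 ∈ [8/39, 5/13) → index 2
j=4: u_4=133/330 ∈ [5/13, 17/39) → index 3
j=5: u_5=163/330 ∈ [17/39, 7/13) → index 4
j=6: u_6=193/330 ∈ [7/13, 25/39) → index 5
j=7: u_7=223/330 ∈ [25/39, 28/39) → index 6
j=8: u_8=23/30 ∈ [28/39, 32/39) → index 7
j=9: u_9=283/330 ∈ [32/39, 35/39) → index 8
j=10: u_10=313/330 ∈ [12/13, 1) → index 10

1 1 2 2 3 4 5 6 7 8 10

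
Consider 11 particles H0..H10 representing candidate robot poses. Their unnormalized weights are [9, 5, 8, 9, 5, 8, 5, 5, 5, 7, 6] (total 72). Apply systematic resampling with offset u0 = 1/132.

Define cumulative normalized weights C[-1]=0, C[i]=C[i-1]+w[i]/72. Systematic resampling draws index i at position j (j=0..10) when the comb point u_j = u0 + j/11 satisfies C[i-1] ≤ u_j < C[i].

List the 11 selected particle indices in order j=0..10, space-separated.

C = [1/8, 7/36, 11/36, 31/72, 1/2, 11/18, 49/72, 3/4, 59/72, 11/12, 1]
j=0: u_0=1/132 ∈ [0, 1/8) → index 0
j=1: u_1=13/132 ∈ [0, 1/8) → index 0
j=2: u_2=25/132 ∈ [1/8, 7/36) → index 1
j=3: u_3=37/132 ∈ [7/36, 11/36) → index 2
j=4: u_4=49/132 ∈ [11/36, 31/72) → index 3
j=5: u_5=61/132 ∈ [31/72, 1/2) → index 4
j=6: u_6=73/132 ∈ [1/2, 11/18) → index 5
j=7: u_7=85/132 ∈ [11/18, 49/72) → index 6
j=8: u_8=97/132 ∈ [49/72, 3/4) → index 7
j=9: u_9=109/132 ∈ [59/72, 11/12) → index 9
j=10: u_10=11/12 ∈ [11/12, 1) → index 10

0 0 1 2 3 4 5 6 7 9 10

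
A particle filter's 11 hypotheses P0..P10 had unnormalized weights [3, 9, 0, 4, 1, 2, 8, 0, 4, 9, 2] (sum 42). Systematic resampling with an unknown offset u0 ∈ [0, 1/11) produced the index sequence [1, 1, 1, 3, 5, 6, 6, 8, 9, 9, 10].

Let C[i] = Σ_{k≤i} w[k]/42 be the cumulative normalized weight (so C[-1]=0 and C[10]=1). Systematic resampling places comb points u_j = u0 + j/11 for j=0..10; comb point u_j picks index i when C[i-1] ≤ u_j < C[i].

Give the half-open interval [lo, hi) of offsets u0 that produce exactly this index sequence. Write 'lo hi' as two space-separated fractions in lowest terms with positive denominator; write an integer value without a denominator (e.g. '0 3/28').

1/14 41/462

C = [1/14, 2/7, 2/7, 8/21, 17/42, 19/42, 9/14, 9/14, 31/42, 20/21, 1]
j=0 picked index 1: u0 ∈ [1/14, 2/7)
j=1 picked index 1: u0 ∈ [-3/154, 15/77)
j=2 picked index 1: u0 ∈ [-17/154, 8/77)
j=3 picked index 3: u0 ∈ [1/77, 25/231)
j=4 picked index 5: u0 ∈ [19/462, 41/462)
j=5 picked index 6: u0 ∈ [-1/462, 29/154)
j=6 picked index 6: u0 ∈ [-43/462, 15/154)
j=7 picked index 8: u0 ∈ [1/154, 47/462)
j=8 picked index 9: u0 ∈ [5/462, 52/231)
j=9 picked index 9: u0 ∈ [-37/462, 31/231)
j=10 picked index 10: u0 ∈ [10/231, 1/11)
intersection: [1/14, 41/462)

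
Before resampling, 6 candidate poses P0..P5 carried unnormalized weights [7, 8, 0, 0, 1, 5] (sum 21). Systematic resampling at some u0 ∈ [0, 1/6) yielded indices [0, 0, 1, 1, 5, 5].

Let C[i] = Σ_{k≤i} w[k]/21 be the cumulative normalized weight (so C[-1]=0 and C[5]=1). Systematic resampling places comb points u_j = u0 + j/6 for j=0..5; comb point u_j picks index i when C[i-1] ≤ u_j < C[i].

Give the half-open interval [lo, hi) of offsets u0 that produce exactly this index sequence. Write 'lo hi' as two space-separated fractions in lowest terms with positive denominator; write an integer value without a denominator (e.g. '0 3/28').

C = [1/3, 5/7, 5/7, 5/7, 16/21, 1]
j=0 picked index 0: u0 ∈ [0, 1/3)
j=1 picked index 0: u0 ∈ [-1/6, 1/6)
j=2 picked index 1: u0 ∈ [0, 8/21)
j=3 picked index 1: u0 ∈ [-1/6, 3/14)
j=4 picked index 5: u0 ∈ [2/21, 1/3)
j=5 picked index 5: u0 ∈ [-1/14, 1/6)
intersection: [2/21, 1/6)

2/21 1/6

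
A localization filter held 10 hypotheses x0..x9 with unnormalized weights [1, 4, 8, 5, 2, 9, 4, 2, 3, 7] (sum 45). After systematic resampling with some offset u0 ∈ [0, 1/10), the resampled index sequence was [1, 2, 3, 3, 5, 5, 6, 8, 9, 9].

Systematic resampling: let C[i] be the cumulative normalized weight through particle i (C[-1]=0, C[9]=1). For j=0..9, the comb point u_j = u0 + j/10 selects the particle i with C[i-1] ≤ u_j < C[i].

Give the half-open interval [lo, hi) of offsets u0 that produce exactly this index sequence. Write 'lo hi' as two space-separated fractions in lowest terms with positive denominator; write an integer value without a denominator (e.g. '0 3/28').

C = [1/45, 1/9, 13/45, 2/5, 4/9, 29/45, 11/15, 7/9, 38/45, 1]
j=0 picked index 1: u0 ∈ [1/45, 1/9)
j=1 picked index 2: u0 ∈ [1/90, 17/90)
j=2 picked index 3: u0 ∈ [4/45, 1/5)
j=3 picked index 3: u0 ∈ [-1/90, 1/10)
j=4 picked index 5: u0 ∈ [2/45, 11/45)
j=5 picked index 5: u0 ∈ [-1/18, 13/90)
j=6 picked index 6: u0 ∈ [2/45, 2/15)
j=7 picked index 8: u0 ∈ [7/90, 13/90)
j=8 picked index 9: u0 ∈ [2/45, 1/5)
j=9 picked index 9: u0 ∈ [-1/18, 1/10)
intersection: [4/45, 1/10)

4/45 1/10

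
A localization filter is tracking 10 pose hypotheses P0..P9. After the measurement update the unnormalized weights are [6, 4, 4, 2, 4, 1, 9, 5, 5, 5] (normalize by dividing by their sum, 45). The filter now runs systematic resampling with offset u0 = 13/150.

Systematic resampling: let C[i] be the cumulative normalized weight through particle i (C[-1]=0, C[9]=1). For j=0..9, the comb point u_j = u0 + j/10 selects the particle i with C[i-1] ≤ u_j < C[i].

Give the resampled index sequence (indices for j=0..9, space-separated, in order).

0 1 2 4 6 6 7 8 8 9

C = [2/15, 2/9, 14/45, 16/45, 4/9, 7/15, 2/3, 7/9, 8/9, 1]
j=0: u_0=13/150 ∈ [0, 2/15) → index 0
j=1: u_1=14/75 ∈ [2/15, 2/9) → index 1
j=2: u_2=43/150 ∈ [2/9, 14/45) → index 2
j=3: u_3=29/75 ∈ [16/45, 4/9) → index 4
j=4: u_4=73/150 ∈ [7/15, 2/3) → index 6
j=5: u_5=44/75 ∈ [7/15, 2/3) → index 6
j=6: u_6=103/150 ∈ [2/3, 7/9) → index 7
j=7: u_7=59/75 ∈ [7/9, 8/9) → index 8
j=8: u_8=133/150 ∈ [7/9, 8/9) → index 8
j=9: u_9=74/75 ∈ [8/9, 1) → index 9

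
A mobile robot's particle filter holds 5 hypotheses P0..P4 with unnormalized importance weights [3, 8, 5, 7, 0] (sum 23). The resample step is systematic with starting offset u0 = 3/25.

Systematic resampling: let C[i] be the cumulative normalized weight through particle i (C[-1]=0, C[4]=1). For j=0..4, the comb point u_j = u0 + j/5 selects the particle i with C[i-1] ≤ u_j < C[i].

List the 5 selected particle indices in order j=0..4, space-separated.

C = [3/23, 11/23, 16/23, 1, 1]
j=0: u_0=3/25 ∈ [0, 3/23) → index 0
j=1: u_1=8/25 ∈ [3/23, 11/23) → index 1
j=2: u_2=13/25 ∈ [11/23, 16/23) → index 2
j=3: u_3=18/25 ∈ [16/23, 1) → index 3
j=4: u_4=23/25 ∈ [16/23, 1) → index 3

0 1 2 3 3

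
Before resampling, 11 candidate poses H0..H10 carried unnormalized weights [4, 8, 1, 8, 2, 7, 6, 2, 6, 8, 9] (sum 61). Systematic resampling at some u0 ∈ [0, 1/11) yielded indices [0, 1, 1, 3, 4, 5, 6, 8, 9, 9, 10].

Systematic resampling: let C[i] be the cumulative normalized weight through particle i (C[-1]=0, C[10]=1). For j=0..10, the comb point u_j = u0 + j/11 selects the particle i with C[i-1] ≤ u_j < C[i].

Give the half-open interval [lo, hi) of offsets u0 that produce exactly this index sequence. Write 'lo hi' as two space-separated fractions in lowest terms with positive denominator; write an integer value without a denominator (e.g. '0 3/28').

0 9/671

C = [4/61, 12/61, 13/61, 21/61, 23/61, 30/61, 36/61, 38/61, 44/61, 52/61, 1]
j=0 picked index 0: u0 ∈ [0, 4/61)
j=1 picked index 1: u0 ∈ [-17/671, 71/671)
j=2 picked index 1: u0 ∈ [-78/671, 10/671)
j=3 picked index 3: u0 ∈ [-40/671, 48/671)
j=4 picked index 4: u0 ∈ [-13/671, 9/671)
j=5 picked index 5: u0 ∈ [-52/671, 25/671)
j=6 picked index 6: u0 ∈ [-36/671, 30/671)
j=7 picked index 8: u0 ∈ [-9/671, 57/671)
j=8 picked index 9: u0 ∈ [-4/671, 84/671)
j=9 picked index 9: u0 ∈ [-65/671, 23/671)
j=10 picked index 10: u0 ∈ [-38/671, 1/11)
intersection: [0, 9/671)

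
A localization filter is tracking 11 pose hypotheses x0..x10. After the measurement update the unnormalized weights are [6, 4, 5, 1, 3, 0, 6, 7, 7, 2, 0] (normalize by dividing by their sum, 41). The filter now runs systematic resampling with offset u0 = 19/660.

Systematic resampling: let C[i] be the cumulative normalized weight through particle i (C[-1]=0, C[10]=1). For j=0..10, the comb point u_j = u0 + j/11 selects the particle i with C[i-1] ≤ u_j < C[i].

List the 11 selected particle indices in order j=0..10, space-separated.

0 0 1 2 4 6 6 7 7 8 8

C = [6/41, 10/41, 15/41, 16/41, 19/41, 19/41, 25/41, 32/41, 39/41, 1, 1]
j=0: u_0=19/660 ∈ [0, 6/41) → index 0
j=1: u_1=79/660 ∈ [0, 6/41) → index 0
j=2: u_2=139/660 ∈ [6/41, 10/41) → index 1
j=3: u_3=199/660 ∈ [10/41, 15/41) → index 2
j=4: u_4=259/660 ∈ [16/41, 19/41) → index 4
j=5: u_5=29/60 ∈ [19/41, 25/41) → index 6
j=6: u_6=379/660 ∈ [19/41, 25/41) → index 6
j=7: u_7=439/660 ∈ [25/41, 32/41) → index 7
j=8: u_8=499/660 ∈ [25/41, 32/41) → index 7
j=9: u_9=559/660 ∈ [32/41, 39/41) → index 8
j=10: u_10=619/660 ∈ [32/41, 39/41) → index 8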